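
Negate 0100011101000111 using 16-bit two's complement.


Original: 0100011101000111
Step 1 - Invert all bits: 1011100010111000
Step 2 - Add 1: 1011100010111000 + 1
= 1011100010111001 (represents -18247)


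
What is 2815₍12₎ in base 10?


Positional values (base 12):
  5 × 12^0 = 5 × 1 = 5
  1 × 12^1 = 1 × 12 = 12
  8 × 12^2 = 8 × 144 = 1152
  2 × 12^3 = 2 × 1728 = 3456
Sum = 5 + 12 + 1152 + 3456
= 4625


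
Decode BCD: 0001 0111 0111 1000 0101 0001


Each 4-bit group → digit:
  0001 → 1
  0111 → 7
  0111 → 7
  1000 → 8
  0101 → 5
  0001 → 1
= 177851


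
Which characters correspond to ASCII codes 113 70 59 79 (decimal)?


Codes (decimal): 113 70 59 79
Per-code ASCII lookup:
  113  (range 97-122: lowercase, 113 - 97 = 16) → 'q'
  70  (range 65-90: uppercase, 70 - 65 = 5) → 'F'
  59  (special character) → ';'
  79  (range 65-90: uppercase, 79 - 65 = 14) → 'O'
= 'qF;O'


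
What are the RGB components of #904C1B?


Hex: #904C1B
R = 90₁₆ = 144
G = 4C₁₆ = 76
B = 1B₁₆ = 27
= RGB(144, 76, 27)


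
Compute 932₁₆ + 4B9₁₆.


Align and add column by column (LSB to MSB, each column mod 16 with carry):
  0932
+ 04B9
  ----
  col 0: 2(2) + 9(9) + 0 (carry in) = 11 → B(11), carry out 0
  col 1: 3(3) + B(11) + 0 (carry in) = 14 → E(14), carry out 0
  col 2: 9(9) + 4(4) + 0 (carry in) = 13 → D(13), carry out 0
  col 3: 0(0) + 0(0) + 0 (carry in) = 0 → 0(0), carry out 0
Reading digits MSB→LSB: 0DEB
Strip leading zeros: DEB
= 0xDEB


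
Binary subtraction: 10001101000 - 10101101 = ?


Align and subtract column by column (LSB to MSB, borrowing when needed):
  10001101000
- 00010101101
  -----------
  col 0: (0 - 0 borrow-in) - 1 → borrow from next column: (0+2) - 1 = 1, borrow out 1
  col 1: (0 - 1 borrow-in) - 0 → borrow from next column: (-1+2) - 0 = 1, borrow out 1
  col 2: (0 - 1 borrow-in) - 1 → borrow from next column: (-1+2) - 1 = 0, borrow out 1
  col 3: (1 - 1 borrow-in) - 1 → borrow from next column: (0+2) - 1 = 1, borrow out 1
  col 4: (0 - 1 borrow-in) - 0 → borrow from next column: (-1+2) - 0 = 1, borrow out 1
  col 5: (1 - 1 borrow-in) - 1 → borrow from next column: (0+2) - 1 = 1, borrow out 1
  col 6: (1 - 1 borrow-in) - 0 → 0 - 0 = 0, borrow out 0
  col 7: (0 - 0 borrow-in) - 1 → borrow from next column: (0+2) - 1 = 1, borrow out 1
  col 8: (0 - 1 borrow-in) - 0 → borrow from next column: (-1+2) - 0 = 1, borrow out 1
  col 9: (0 - 1 borrow-in) - 0 → borrow from next column: (-1+2) - 0 = 1, borrow out 1
  col 10: (1 - 1 borrow-in) - 0 → 0 - 0 = 0, borrow out 0
Reading bits MSB→LSB: 01110111011
Strip leading zeros: 1110111011
= 1110111011


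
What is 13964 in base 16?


Divide by 16 repeatedly:
13964 ÷ 16 = 872 remainder 12 (C)
872 ÷ 16 = 54 remainder 8 (8)
54 ÷ 16 = 3 remainder 6 (6)
3 ÷ 16 = 0 remainder 3 (3)
Reading remainders bottom-up:
= 0x368C


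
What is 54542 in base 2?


Divide by 2 repeatedly:
54542 ÷ 2 = 27271 remainder 0
27271 ÷ 2 = 13635 remainder 1
13635 ÷ 2 = 6817 remainder 1
6817 ÷ 2 = 3408 remainder 1
3408 ÷ 2 = 1704 remainder 0
1704 ÷ 2 = 852 remainder 0
852 ÷ 2 = 426 remainder 0
426 ÷ 2 = 213 remainder 0
213 ÷ 2 = 106 remainder 1
106 ÷ 2 = 53 remainder 0
53 ÷ 2 = 26 remainder 1
26 ÷ 2 = 13 remainder 0
13 ÷ 2 = 6 remainder 1
6 ÷ 2 = 3 remainder 0
3 ÷ 2 = 1 remainder 1
1 ÷ 2 = 0 remainder 1
Reading remainders bottom-up:
= 1101010100001110


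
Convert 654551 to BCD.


Each digit → 4-bit binary:
  6 → 0110
  5 → 0101
  4 → 0100
  5 → 0101
  5 → 0101
  1 → 0001
= 0110 0101 0100 0101 0101 0001


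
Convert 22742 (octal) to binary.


Each octal digit → 3 binary bits:
  2 = 010
  2 = 010
  7 = 111
  4 = 100
  2 = 010
Concatenate: 010 010 111 100 010
= 010010111100010


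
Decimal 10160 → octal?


Divide by 8 repeatedly:
10160 ÷ 8 = 1270 remainder 0
1270 ÷ 8 = 158 remainder 6
158 ÷ 8 = 19 remainder 6
19 ÷ 8 = 2 remainder 3
2 ÷ 8 = 0 remainder 2
Reading remainders bottom-up:
= 0o23660


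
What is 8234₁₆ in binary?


Each hex digit → 4 binary bits:
  8 = 1000
  2 = 0010
  3 = 0011
  4 = 0100
Concatenate: 1000 0010 0011 0100
= 1000001000110100


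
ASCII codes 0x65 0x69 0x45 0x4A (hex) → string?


Codes (hex): 0x65 0x69 0x45 0x4A
Per-code ASCII lookup:
  0x65 = 101  (range 97-122: lowercase, 101 - 97 = 4) → 'e'
  0x69 = 105  (range 97-122: lowercase, 105 - 97 = 8) → 'i'
  0x45 = 69  (range 65-90: uppercase, 69 - 65 = 4) → 'E'
  0x4A = 74  (range 65-90: uppercase, 74 - 65 = 9) → 'J'
= 'eiEJ'


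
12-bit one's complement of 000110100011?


Original: 000110100011
Invert all bits:
  bit 0: 0 → 1
  bit 1: 0 → 1
  bit 2: 0 → 1
  bit 3: 1 → 0
  bit 4: 1 → 0
  bit 5: 0 → 1
  bit 6: 1 → 0
  bit 7: 0 → 1
  bit 8: 0 → 1
  bit 9: 0 → 1
  bit 10: 1 → 0
  bit 11: 1 → 0
= 111001011100


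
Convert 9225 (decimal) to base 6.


Divide by 6 repeatedly:
9225 ÷ 6 = 1537 remainder 3
1537 ÷ 6 = 256 remainder 1
256 ÷ 6 = 42 remainder 4
42 ÷ 6 = 7 remainder 0
7 ÷ 6 = 1 remainder 1
1 ÷ 6 = 0 remainder 1
Reading remainders bottom-up:
= 110413


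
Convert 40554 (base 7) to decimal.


Positional values (base 7):
  4 × 7^0 = 4 × 1 = 4
  5 × 7^1 = 5 × 7 = 35
  5 × 7^2 = 5 × 49 = 245
  0 × 7^3 = 0 × 343 = 0
  4 × 7^4 = 4 × 2401 = 9604
Sum = 4 + 35 + 245 + 0 + 9604
= 9888


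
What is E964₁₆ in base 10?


Positional values:
Position 0: 4 × 16^0 = 4 × 1 = 4
Position 1: 6 × 16^1 = 6 × 16 = 96
Position 2: 9 × 16^2 = 9 × 256 = 2304
Position 3: E × 16^3 = 14 × 4096 = 57344
Sum = 4 + 96 + 2304 + 57344
= 59748


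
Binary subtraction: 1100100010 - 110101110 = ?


Align and subtract column by column (LSB to MSB, borrowing when needed):
  1100100010
- 0110101110
  ----------
  col 0: (0 - 0 borrow-in) - 0 → 0 - 0 = 0, borrow out 0
  col 1: (1 - 0 borrow-in) - 1 → 1 - 1 = 0, borrow out 0
  col 2: (0 - 0 borrow-in) - 1 → borrow from next column: (0+2) - 1 = 1, borrow out 1
  col 3: (0 - 1 borrow-in) - 1 → borrow from next column: (-1+2) - 1 = 0, borrow out 1
  col 4: (0 - 1 borrow-in) - 0 → borrow from next column: (-1+2) - 0 = 1, borrow out 1
  col 5: (1 - 1 borrow-in) - 1 → borrow from next column: (0+2) - 1 = 1, borrow out 1
  col 6: (0 - 1 borrow-in) - 0 → borrow from next column: (-1+2) - 0 = 1, borrow out 1
  col 7: (0 - 1 borrow-in) - 1 → borrow from next column: (-1+2) - 1 = 0, borrow out 1
  col 8: (1 - 1 borrow-in) - 1 → borrow from next column: (0+2) - 1 = 1, borrow out 1
  col 9: (1 - 1 borrow-in) - 0 → 0 - 0 = 0, borrow out 0
Reading bits MSB→LSB: 0101110100
Strip leading zeros: 101110100
= 101110100


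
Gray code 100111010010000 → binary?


Gray code: 100111010010000
MSB stays the same: 1
Each subsequent bit = prev_binary XOR current_gray:
  B[1] = 1 XOR 0 = 1
  B[2] = 1 XOR 0 = 1
  B[3] = 1 XOR 1 = 0
  B[4] = 0 XOR 1 = 1
  B[5] = 1 XOR 1 = 0
  B[6] = 0 XOR 0 = 0
  B[7] = 0 XOR 1 = 1
  B[8] = 1 XOR 0 = 1
  B[9] = 1 XOR 0 = 1
  B[10] = 1 XOR 1 = 0
  B[11] = 0 XOR 0 = 0
  B[12] = 0 XOR 0 = 0
  B[13] = 0 XOR 0 = 0
  B[14] = 0 XOR 0 = 0
= 111010011100000 (29920 decimal)


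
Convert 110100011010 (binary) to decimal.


Positional values:
Bit 1: 1 × 2^1 = 2
Bit 3: 1 × 2^3 = 8
Bit 4: 1 × 2^4 = 16
Bit 8: 1 × 2^8 = 256
Bit 10: 1 × 2^10 = 1024
Bit 11: 1 × 2^11 = 2048
Sum = 2 + 8 + 16 + 256 + 1024 + 2048
= 3354


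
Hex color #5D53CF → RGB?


Hex: #5D53CF
R = 5D₁₆ = 93
G = 53₁₆ = 83
B = CF₁₆ = 207
= RGB(93, 83, 207)


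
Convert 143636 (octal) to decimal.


Positional values:
Position 0: 6 × 8^0 = 6
Position 1: 3 × 8^1 = 24
Position 2: 6 × 8^2 = 384
Position 3: 3 × 8^3 = 1536
Position 4: 4 × 8^4 = 16384
Position 5: 1 × 8^5 = 32768
Sum = 6 + 24 + 384 + 1536 + 16384 + 32768
= 51102


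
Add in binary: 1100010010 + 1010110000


Align and add column by column (LSB to MSB, carry propagating):
  01100010010
+ 01010110000
  -----------
  col 0: 0 + 0 + 0 (carry in) = 0 → bit 0, carry out 0
  col 1: 1 + 0 + 0 (carry in) = 1 → bit 1, carry out 0
  col 2: 0 + 0 + 0 (carry in) = 0 → bit 0, carry out 0
  col 3: 0 + 0 + 0 (carry in) = 0 → bit 0, carry out 0
  col 4: 1 + 1 + 0 (carry in) = 2 → bit 0, carry out 1
  col 5: 0 + 1 + 1 (carry in) = 2 → bit 0, carry out 1
  col 6: 0 + 0 + 1 (carry in) = 1 → bit 1, carry out 0
  col 7: 0 + 1 + 0 (carry in) = 1 → bit 1, carry out 0
  col 8: 1 + 0 + 0 (carry in) = 1 → bit 1, carry out 0
  col 9: 1 + 1 + 0 (carry in) = 2 → bit 0, carry out 1
  col 10: 0 + 0 + 1 (carry in) = 1 → bit 1, carry out 0
Reading bits MSB→LSB: 10111000010
Strip leading zeros: 10111000010
= 10111000010


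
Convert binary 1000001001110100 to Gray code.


Binary: 1000001001110100
Gray code: G = B XOR (B >> 1)
B >> 1 = 0100000100111010
1000001001110100 XOR 0100000100111010:
  1 XOR 0 = 1
  0 XOR 1 = 1
  0 XOR 0 = 0
  0 XOR 0 = 0
  0 XOR 0 = 0
  0 XOR 0 = 0
  1 XOR 0 = 1
  0 XOR 1 = 1
  0 XOR 0 = 0
  1 XOR 0 = 1
  1 XOR 1 = 0
  1 XOR 1 = 0
  0 XOR 1 = 1
  1 XOR 0 = 1
  0 XOR 1 = 1
  0 XOR 0 = 0
= 1100001101001110


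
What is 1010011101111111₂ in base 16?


Group into 4-bit nibbles: 1010011101111111
  1010 = A
  0111 = 7
  0111 = 7
  1111 = F
= 0xA77F


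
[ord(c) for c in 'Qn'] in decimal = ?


String: 'Qn'  (2 characters)
Per-character ASCII lookup:
  'Q': uppercase starts at 65: 'Q' = 65 + 16 = 81
  'n': lowercase starts at 97: 'n' = 97 + 13 = 110
= 81 110


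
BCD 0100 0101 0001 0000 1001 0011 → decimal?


Each 4-bit group → digit:
  0100 → 4
  0101 → 5
  0001 → 1
  0000 → 0
  1001 → 9
  0011 → 3
= 451093


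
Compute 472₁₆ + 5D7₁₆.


Align and add column by column (LSB to MSB, each column mod 16 with carry):
  0472
+ 05D7
  ----
  col 0: 2(2) + 7(7) + 0 (carry in) = 9 → 9(9), carry out 0
  col 1: 7(7) + D(13) + 0 (carry in) = 20 → 4(4), carry out 1
  col 2: 4(4) + 5(5) + 1 (carry in) = 10 → A(10), carry out 0
  col 3: 0(0) + 0(0) + 0 (carry in) = 0 → 0(0), carry out 0
Reading digits MSB→LSB: 0A49
Strip leading zeros: A49
= 0xA49


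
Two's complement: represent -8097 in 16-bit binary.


Original: 0001111110100001
Step 1 - Invert all bits: 1110000001011110
Step 2 - Add 1: 1110000001011110 + 1
= 1110000001011111 (represents -8097)


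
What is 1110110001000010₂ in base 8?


Group into 3-bit groups: 001110110001000010
  001 = 1
  110 = 6
  110 = 6
  001 = 1
  000 = 0
  010 = 2
= 0o166102


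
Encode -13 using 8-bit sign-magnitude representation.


Sign bit: 1 (negative)
Magnitude: 13 = 0001101
= 10001101


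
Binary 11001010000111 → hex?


Group into 4-bit nibbles: 0011001010000111
  0011 = 3
  0010 = 2
  1000 = 8
  0111 = 7
= 0x3287


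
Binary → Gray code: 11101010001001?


Binary: 11101010001001
Gray code: G = B XOR (B >> 1)
B >> 1 = 01110101000100
11101010001001 XOR 01110101000100:
  1 XOR 0 = 1
  1 XOR 1 = 0
  1 XOR 1 = 0
  0 XOR 1 = 1
  1 XOR 0 = 1
  0 XOR 1 = 1
  1 XOR 0 = 1
  0 XOR 1 = 1
  0 XOR 0 = 0
  0 XOR 0 = 0
  1 XOR 0 = 1
  0 XOR 1 = 1
  0 XOR 0 = 0
  1 XOR 0 = 1
= 10011111001101


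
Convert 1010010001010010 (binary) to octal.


Group into 3-bit groups: 001010010001010010
  001 = 1
  010 = 2
  010 = 2
  001 = 1
  010 = 2
  010 = 2
= 0o122122


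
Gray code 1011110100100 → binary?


Gray code: 1011110100100
MSB stays the same: 1
Each subsequent bit = prev_binary XOR current_gray:
  B[1] = 1 XOR 0 = 1
  B[2] = 1 XOR 1 = 0
  B[3] = 0 XOR 1 = 1
  B[4] = 1 XOR 1 = 0
  B[5] = 0 XOR 1 = 1
  B[6] = 1 XOR 0 = 1
  B[7] = 1 XOR 1 = 0
  B[8] = 0 XOR 0 = 0
  B[9] = 0 XOR 0 = 0
  B[10] = 0 XOR 1 = 1
  B[11] = 1 XOR 0 = 1
  B[12] = 1 XOR 0 = 1
= 1101011000111 (6855 decimal)


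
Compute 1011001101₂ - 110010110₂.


Align and subtract column by column (LSB to MSB, borrowing when needed):
  1011001101
- 0110010110
  ----------
  col 0: (1 - 0 borrow-in) - 0 → 1 - 0 = 1, borrow out 0
  col 1: (0 - 0 borrow-in) - 1 → borrow from next column: (0+2) - 1 = 1, borrow out 1
  col 2: (1 - 1 borrow-in) - 1 → borrow from next column: (0+2) - 1 = 1, borrow out 1
  col 3: (1 - 1 borrow-in) - 0 → 0 - 0 = 0, borrow out 0
  col 4: (0 - 0 borrow-in) - 1 → borrow from next column: (0+2) - 1 = 1, borrow out 1
  col 5: (0 - 1 borrow-in) - 0 → borrow from next column: (-1+2) - 0 = 1, borrow out 1
  col 6: (1 - 1 borrow-in) - 0 → 0 - 0 = 0, borrow out 0
  col 7: (1 - 0 borrow-in) - 1 → 1 - 1 = 0, borrow out 0
  col 8: (0 - 0 borrow-in) - 1 → borrow from next column: (0+2) - 1 = 1, borrow out 1
  col 9: (1 - 1 borrow-in) - 0 → 0 - 0 = 0, borrow out 0
Reading bits MSB→LSB: 0100110111
Strip leading zeros: 100110111
= 100110111


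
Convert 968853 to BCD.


Each digit → 4-bit binary:
  9 → 1001
  6 → 0110
  8 → 1000
  8 → 1000
  5 → 0101
  3 → 0011
= 1001 0110 1000 1000 0101 0011


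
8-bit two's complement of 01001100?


Original: 01001100
Step 1 - Invert all bits: 10110011
Step 2 - Add 1: 10110011 + 1
= 10110100 (represents -76)


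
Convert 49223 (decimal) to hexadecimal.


Divide by 16 repeatedly:
49223 ÷ 16 = 3076 remainder 7 (7)
3076 ÷ 16 = 192 remainder 4 (4)
192 ÷ 16 = 12 remainder 0 (0)
12 ÷ 16 = 0 remainder 12 (C)
Reading remainders bottom-up:
= 0xC047


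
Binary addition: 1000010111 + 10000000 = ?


Align and add column by column (LSB to MSB, carry propagating):
  01000010111
+ 00010000000
  -----------
  col 0: 1 + 0 + 0 (carry in) = 1 → bit 1, carry out 0
  col 1: 1 + 0 + 0 (carry in) = 1 → bit 1, carry out 0
  col 2: 1 + 0 + 0 (carry in) = 1 → bit 1, carry out 0
  col 3: 0 + 0 + 0 (carry in) = 0 → bit 0, carry out 0
  col 4: 1 + 0 + 0 (carry in) = 1 → bit 1, carry out 0
  col 5: 0 + 0 + 0 (carry in) = 0 → bit 0, carry out 0
  col 6: 0 + 0 + 0 (carry in) = 0 → bit 0, carry out 0
  col 7: 0 + 1 + 0 (carry in) = 1 → bit 1, carry out 0
  col 8: 0 + 0 + 0 (carry in) = 0 → bit 0, carry out 0
  col 9: 1 + 0 + 0 (carry in) = 1 → bit 1, carry out 0
  col 10: 0 + 0 + 0 (carry in) = 0 → bit 0, carry out 0
Reading bits MSB→LSB: 01010010111
Strip leading zeros: 1010010111
= 1010010111


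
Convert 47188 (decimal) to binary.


Divide by 2 repeatedly:
47188 ÷ 2 = 23594 remainder 0
23594 ÷ 2 = 11797 remainder 0
11797 ÷ 2 = 5898 remainder 1
5898 ÷ 2 = 2949 remainder 0
2949 ÷ 2 = 1474 remainder 1
1474 ÷ 2 = 737 remainder 0
737 ÷ 2 = 368 remainder 1
368 ÷ 2 = 184 remainder 0
184 ÷ 2 = 92 remainder 0
92 ÷ 2 = 46 remainder 0
46 ÷ 2 = 23 remainder 0
23 ÷ 2 = 11 remainder 1
11 ÷ 2 = 5 remainder 1
5 ÷ 2 = 2 remainder 1
2 ÷ 2 = 1 remainder 0
1 ÷ 2 = 0 remainder 1
Reading remainders bottom-up:
= 1011100001010100


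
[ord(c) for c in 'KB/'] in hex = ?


String: 'KB/'  (3 characters)
Per-character ASCII lookup:
  'K': uppercase starts at 65: 'K' = 65 + 10 = 75 → 0x4B
  'B': uppercase starts at 65: 'B' = 65 + 1 = 66 → 0x42
  '/': special character: '/' = 47 → 0x2F
= 0x4B 0x42 0x2F


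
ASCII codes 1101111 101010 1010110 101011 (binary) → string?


Codes (binary): 1101111 101010 1010110 101011
Per-code ASCII lookup:
  1101111 = 111  (range 97-122: lowercase, 111 - 97 = 14) → 'o'
  101010 = 42  (special character) → '*'
  1010110 = 86  (range 65-90: uppercase, 86 - 65 = 21) → 'V'
  101011 = 43  (special character) → '+'
= 'o*V+'


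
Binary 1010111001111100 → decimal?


Positional values:
Bit 2: 1 × 2^2 = 4
Bit 3: 1 × 2^3 = 8
Bit 4: 1 × 2^4 = 16
Bit 5: 1 × 2^5 = 32
Bit 6: 1 × 2^6 = 64
Bit 9: 1 × 2^9 = 512
Bit 10: 1 × 2^10 = 1024
Bit 11: 1 × 2^11 = 2048
Bit 13: 1 × 2^13 = 8192
Bit 15: 1 × 2^15 = 32768
Sum = 4 + 8 + 16 + 32 + 64 + 512 + 1024 + 2048 + 8192 + 32768
= 44668


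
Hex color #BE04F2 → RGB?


Hex: #BE04F2
R = BE₁₆ = 190
G = 04₁₆ = 4
B = F2₁₆ = 242
= RGB(190, 4, 242)


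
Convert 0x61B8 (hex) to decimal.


Positional values:
Position 0: 8 × 16^0 = 8 × 1 = 8
Position 1: B × 16^1 = 11 × 16 = 176
Position 2: 1 × 16^2 = 1 × 256 = 256
Position 3: 6 × 16^3 = 6 × 4096 = 24576
Sum = 8 + 176 + 256 + 24576
= 25016


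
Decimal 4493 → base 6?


Divide by 6 repeatedly:
4493 ÷ 6 = 748 remainder 5
748 ÷ 6 = 124 remainder 4
124 ÷ 6 = 20 remainder 4
20 ÷ 6 = 3 remainder 2
3 ÷ 6 = 0 remainder 3
Reading remainders bottom-up:
= 32445


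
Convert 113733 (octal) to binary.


Each octal digit → 3 binary bits:
  1 = 001
  1 = 001
  3 = 011
  7 = 111
  3 = 011
  3 = 011
Concatenate: 001 001 011 111 011 011
= 001001011111011011


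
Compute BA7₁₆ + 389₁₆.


Align and add column by column (LSB to MSB, each column mod 16 with carry):
  0BA7
+ 0389
  ----
  col 0: 7(7) + 9(9) + 0 (carry in) = 16 → 0(0), carry out 1
  col 1: A(10) + 8(8) + 1 (carry in) = 19 → 3(3), carry out 1
  col 2: B(11) + 3(3) + 1 (carry in) = 15 → F(15), carry out 0
  col 3: 0(0) + 0(0) + 0 (carry in) = 0 → 0(0), carry out 0
Reading digits MSB→LSB: 0F30
Strip leading zeros: F30
= 0xF30


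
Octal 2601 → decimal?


Positional values:
Position 0: 1 × 8^0 = 1
Position 1: 0 × 8^1 = 0
Position 2: 6 × 8^2 = 384
Position 3: 2 × 8^3 = 1024
Sum = 1 + 0 + 384 + 1024
= 1409


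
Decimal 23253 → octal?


Divide by 8 repeatedly:
23253 ÷ 8 = 2906 remainder 5
2906 ÷ 8 = 363 remainder 2
363 ÷ 8 = 45 remainder 3
45 ÷ 8 = 5 remainder 5
5 ÷ 8 = 0 remainder 5
Reading remainders bottom-up:
= 0o55325


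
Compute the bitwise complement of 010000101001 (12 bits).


Original: 010000101001
Invert all bits:
  bit 0: 0 → 1
  bit 1: 1 → 0
  bit 2: 0 → 1
  bit 3: 0 → 1
  bit 4: 0 → 1
  bit 5: 0 → 1
  bit 6: 1 → 0
  bit 7: 0 → 1
  bit 8: 1 → 0
  bit 9: 0 → 1
  bit 10: 0 → 1
  bit 11: 1 → 0
= 101111010110


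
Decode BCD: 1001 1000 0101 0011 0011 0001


Each 4-bit group → digit:
  1001 → 9
  1000 → 8
  0101 → 5
  0011 → 3
  0011 → 3
  0001 → 1
= 985331


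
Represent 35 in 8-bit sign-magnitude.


Sign bit: 0 (positive)
Magnitude: 35 = 0100011
= 00100011


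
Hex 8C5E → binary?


Each hex digit → 4 binary bits:
  8 = 1000
  C = 1100
  5 = 0101
  E = 1110
Concatenate: 1000 1100 0101 1110
= 1000110001011110


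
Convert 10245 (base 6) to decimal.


Positional values (base 6):
  5 × 6^0 = 5 × 1 = 5
  4 × 6^1 = 4 × 6 = 24
  2 × 6^2 = 2 × 36 = 72
  0 × 6^3 = 0 × 216 = 0
  1 × 6^4 = 1 × 1296 = 1296
Sum = 5 + 24 + 72 + 0 + 1296
= 1397


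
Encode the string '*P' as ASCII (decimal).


String: '*P'  (2 characters)
Per-character ASCII lookup:
  '*': special character: '*' = 42
  'P': uppercase starts at 65: 'P' = 65 + 15 = 80
= 42 80


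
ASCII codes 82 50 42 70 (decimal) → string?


Codes (decimal): 82 50 42 70
Per-code ASCII lookup:
  82  (range 65-90: uppercase, 82 - 65 = 17) → 'R'
  50  (range 48-57: digits, 50 - 48 = 2) → '2'
  42  (special character) → '*'
  70  (range 65-90: uppercase, 70 - 65 = 5) → 'F'
= 'R2*F'


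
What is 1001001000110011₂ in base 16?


Group into 4-bit nibbles: 1001001000110011
  1001 = 9
  0010 = 2
  0011 = 3
  0011 = 3
= 0x9233


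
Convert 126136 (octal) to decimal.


Positional values:
Position 0: 6 × 8^0 = 6
Position 1: 3 × 8^1 = 24
Position 2: 1 × 8^2 = 64
Position 3: 6 × 8^3 = 3072
Position 4: 2 × 8^4 = 8192
Position 5: 1 × 8^5 = 32768
Sum = 6 + 24 + 64 + 3072 + 8192 + 32768
= 44126


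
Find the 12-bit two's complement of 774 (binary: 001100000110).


Original: 001100000110
Step 1 - Invert all bits: 110011111001
Step 2 - Add 1: 110011111001 + 1
= 110011111010 (represents -774)


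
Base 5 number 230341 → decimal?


Positional values (base 5):
  1 × 5^0 = 1 × 1 = 1
  4 × 5^1 = 4 × 5 = 20
  3 × 5^2 = 3 × 25 = 75
  0 × 5^3 = 0 × 125 = 0
  3 × 5^4 = 3 × 625 = 1875
  2 × 5^5 = 2 × 3125 = 6250
Sum = 1 + 20 + 75 + 0 + 1875 + 6250
= 8221


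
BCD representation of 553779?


Each digit → 4-bit binary:
  5 → 0101
  5 → 0101
  3 → 0011
  7 → 0111
  7 → 0111
  9 → 1001
= 0101 0101 0011 0111 0111 1001


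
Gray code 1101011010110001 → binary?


Gray code: 1101011010110001
MSB stays the same: 1
Each subsequent bit = prev_binary XOR current_gray:
  B[1] = 1 XOR 1 = 0
  B[2] = 0 XOR 0 = 0
  B[3] = 0 XOR 1 = 1
  B[4] = 1 XOR 0 = 1
  B[5] = 1 XOR 1 = 0
  B[6] = 0 XOR 1 = 1
  B[7] = 1 XOR 0 = 1
  B[8] = 1 XOR 1 = 0
  B[9] = 0 XOR 0 = 0
  B[10] = 0 XOR 1 = 1
  B[11] = 1 XOR 1 = 0
  B[12] = 0 XOR 0 = 0
  B[13] = 0 XOR 0 = 0
  B[14] = 0 XOR 0 = 0
  B[15] = 0 XOR 1 = 1
= 1001101100100001 (39713 decimal)


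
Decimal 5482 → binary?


Divide by 2 repeatedly:
5482 ÷ 2 = 2741 remainder 0
2741 ÷ 2 = 1370 remainder 1
1370 ÷ 2 = 685 remainder 0
685 ÷ 2 = 342 remainder 1
342 ÷ 2 = 171 remainder 0
171 ÷ 2 = 85 remainder 1
85 ÷ 2 = 42 remainder 1
42 ÷ 2 = 21 remainder 0
21 ÷ 2 = 10 remainder 1
10 ÷ 2 = 5 remainder 0
5 ÷ 2 = 2 remainder 1
2 ÷ 2 = 1 remainder 0
1 ÷ 2 = 0 remainder 1
Reading remainders bottom-up:
= 1010101101010


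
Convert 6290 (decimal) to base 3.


Divide by 3 repeatedly:
6290 ÷ 3 = 2096 remainder 2
2096 ÷ 3 = 698 remainder 2
698 ÷ 3 = 232 remainder 2
232 ÷ 3 = 77 remainder 1
77 ÷ 3 = 25 remainder 2
25 ÷ 3 = 8 remainder 1
8 ÷ 3 = 2 remainder 2
2 ÷ 3 = 0 remainder 2
Reading remainders bottom-up:
= 22121222


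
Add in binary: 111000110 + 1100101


Align and add column by column (LSB to MSB, carry propagating):
  0111000110
+ 0001100101
  ----------
  col 0: 0 + 1 + 0 (carry in) = 1 → bit 1, carry out 0
  col 1: 1 + 0 + 0 (carry in) = 1 → bit 1, carry out 0
  col 2: 1 + 1 + 0 (carry in) = 2 → bit 0, carry out 1
  col 3: 0 + 0 + 1 (carry in) = 1 → bit 1, carry out 0
  col 4: 0 + 0 + 0 (carry in) = 0 → bit 0, carry out 0
  col 5: 0 + 1 + 0 (carry in) = 1 → bit 1, carry out 0
  col 6: 1 + 1 + 0 (carry in) = 2 → bit 0, carry out 1
  col 7: 1 + 0 + 1 (carry in) = 2 → bit 0, carry out 1
  col 8: 1 + 0 + 1 (carry in) = 2 → bit 0, carry out 1
  col 9: 0 + 0 + 1 (carry in) = 1 → bit 1, carry out 0
Reading bits MSB→LSB: 1000101011
Strip leading zeros: 1000101011
= 1000101011


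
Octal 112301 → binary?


Each octal digit → 3 binary bits:
  1 = 001
  1 = 001
  2 = 010
  3 = 011
  0 = 000
  1 = 001
Concatenate: 001 001 010 011 000 001
= 001001010011000001


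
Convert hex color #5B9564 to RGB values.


Hex: #5B9564
R = 5B₁₆ = 91
G = 95₁₆ = 149
B = 64₁₆ = 100
= RGB(91, 149, 100)


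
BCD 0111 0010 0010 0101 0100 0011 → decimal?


Each 4-bit group → digit:
  0111 → 7
  0010 → 2
  0010 → 2
  0101 → 5
  0100 → 4
  0011 → 3
= 722543


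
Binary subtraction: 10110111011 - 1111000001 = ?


Align and subtract column by column (LSB to MSB, borrowing when needed):
  10110111011
- 01111000001
  -----------
  col 0: (1 - 0 borrow-in) - 1 → 1 - 1 = 0, borrow out 0
  col 1: (1 - 0 borrow-in) - 0 → 1 - 0 = 1, borrow out 0
  col 2: (0 - 0 borrow-in) - 0 → 0 - 0 = 0, borrow out 0
  col 3: (1 - 0 borrow-in) - 0 → 1 - 0 = 1, borrow out 0
  col 4: (1 - 0 borrow-in) - 0 → 1 - 0 = 1, borrow out 0
  col 5: (1 - 0 borrow-in) - 0 → 1 - 0 = 1, borrow out 0
  col 6: (0 - 0 borrow-in) - 1 → borrow from next column: (0+2) - 1 = 1, borrow out 1
  col 7: (1 - 1 borrow-in) - 1 → borrow from next column: (0+2) - 1 = 1, borrow out 1
  col 8: (1 - 1 borrow-in) - 1 → borrow from next column: (0+2) - 1 = 1, borrow out 1
  col 9: (0 - 1 borrow-in) - 1 → borrow from next column: (-1+2) - 1 = 0, borrow out 1
  col 10: (1 - 1 borrow-in) - 0 → 0 - 0 = 0, borrow out 0
Reading bits MSB→LSB: 00111111010
Strip leading zeros: 111111010
= 111111010


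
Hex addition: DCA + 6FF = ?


Align and add column by column (LSB to MSB, each column mod 16 with carry):
  0DCA
+ 06FF
  ----
  col 0: A(10) + F(15) + 0 (carry in) = 25 → 9(9), carry out 1
  col 1: C(12) + F(15) + 1 (carry in) = 28 → C(12), carry out 1
  col 2: D(13) + 6(6) + 1 (carry in) = 20 → 4(4), carry out 1
  col 3: 0(0) + 0(0) + 1 (carry in) = 1 → 1(1), carry out 0
Reading digits MSB→LSB: 14C9
Strip leading zeros: 14C9
= 0x14C9


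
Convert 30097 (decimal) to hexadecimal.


Divide by 16 repeatedly:
30097 ÷ 16 = 1881 remainder 1 (1)
1881 ÷ 16 = 117 remainder 9 (9)
117 ÷ 16 = 7 remainder 5 (5)
7 ÷ 16 = 0 remainder 7 (7)
Reading remainders bottom-up:
= 0x7591


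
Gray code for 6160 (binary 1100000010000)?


Binary: 1100000010000
Gray code: G = B XOR (B >> 1)
B >> 1 = 0110000001000
1100000010000 XOR 0110000001000:
  1 XOR 0 = 1
  1 XOR 1 = 0
  0 XOR 1 = 1
  0 XOR 0 = 0
  0 XOR 0 = 0
  0 XOR 0 = 0
  0 XOR 0 = 0
  0 XOR 0 = 0
  1 XOR 0 = 1
  0 XOR 1 = 1
  0 XOR 0 = 0
  0 XOR 0 = 0
  0 XOR 0 = 0
= 1010000011000


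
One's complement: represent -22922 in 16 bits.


Original: 0101100110001010
Invert all bits:
  bit 0: 0 → 1
  bit 1: 1 → 0
  bit 2: 0 → 1
  bit 3: 1 → 0
  bit 4: 1 → 0
  bit 5: 0 → 1
  bit 6: 0 → 1
  bit 7: 1 → 0
  bit 8: 1 → 0
  bit 9: 0 → 1
  bit 10: 0 → 1
  bit 11: 0 → 1
  bit 12: 1 → 0
  bit 13: 0 → 1
  bit 14: 1 → 0
  bit 15: 0 → 1
= 1010011001110101


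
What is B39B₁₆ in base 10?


Positional values:
Position 0: B × 16^0 = 11 × 1 = 11
Position 1: 9 × 16^1 = 9 × 16 = 144
Position 2: 3 × 16^2 = 3 × 256 = 768
Position 3: B × 16^3 = 11 × 4096 = 45056
Sum = 11 + 144 + 768 + 45056
= 45979


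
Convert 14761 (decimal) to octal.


Divide by 8 repeatedly:
14761 ÷ 8 = 1845 remainder 1
1845 ÷ 8 = 230 remainder 5
230 ÷ 8 = 28 remainder 6
28 ÷ 8 = 3 remainder 4
3 ÷ 8 = 0 remainder 3
Reading remainders bottom-up:
= 0o34651


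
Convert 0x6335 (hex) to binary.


Each hex digit → 4 binary bits:
  6 = 0110
  3 = 0011
  3 = 0011
  5 = 0101
Concatenate: 0110 0011 0011 0101
= 0110001100110101


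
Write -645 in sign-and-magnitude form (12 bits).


Sign bit: 1 (negative)
Magnitude: 645 = 01010000101
= 101010000101


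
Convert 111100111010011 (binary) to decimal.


Positional values:
Bit 0: 1 × 2^0 = 1
Bit 1: 1 × 2^1 = 2
Bit 4: 1 × 2^4 = 16
Bit 6: 1 × 2^6 = 64
Bit 7: 1 × 2^7 = 128
Bit 8: 1 × 2^8 = 256
Bit 11: 1 × 2^11 = 2048
Bit 12: 1 × 2^12 = 4096
Bit 13: 1 × 2^13 = 8192
Bit 14: 1 × 2^14 = 16384
Sum = 1 + 2 + 16 + 64 + 128 + 256 + 2048 + 4096 + 8192 + 16384
= 31187


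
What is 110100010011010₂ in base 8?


Group into 3-bit groups: 110100010011010
  110 = 6
  100 = 4
  010 = 2
  011 = 3
  010 = 2
= 0o64232


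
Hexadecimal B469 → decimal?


Positional values:
Position 0: 9 × 16^0 = 9 × 1 = 9
Position 1: 6 × 16^1 = 6 × 16 = 96
Position 2: 4 × 16^2 = 4 × 256 = 1024
Position 3: B × 16^3 = 11 × 4096 = 45056
Sum = 9 + 96 + 1024 + 45056
= 46185


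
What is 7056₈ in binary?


Each octal digit → 3 binary bits:
  7 = 111
  0 = 000
  5 = 101
  6 = 110
Concatenate: 111 000 101 110
= 111000101110


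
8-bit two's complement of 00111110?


Original: 00111110
Step 1 - Invert all bits: 11000001
Step 2 - Add 1: 11000001 + 1
= 11000010 (represents -62)


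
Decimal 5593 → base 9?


Divide by 9 repeatedly:
5593 ÷ 9 = 621 remainder 4
621 ÷ 9 = 69 remainder 0
69 ÷ 9 = 7 remainder 6
7 ÷ 9 = 0 remainder 7
Reading remainders bottom-up:
= 7604


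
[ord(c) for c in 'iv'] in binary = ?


String: 'iv'  (2 characters)
Per-character ASCII lookup:
  'i': lowercase starts at 97: 'i' = 97 + 8 = 105 → 1101001
  'v': lowercase starts at 97: 'v' = 97 + 21 = 118 → 1110110
= 1101001 1110110


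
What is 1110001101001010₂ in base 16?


Group into 4-bit nibbles: 1110001101001010
  1110 = E
  0011 = 3
  0100 = 4
  1010 = A
= 0xE34A


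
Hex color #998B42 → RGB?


Hex: #998B42
R = 99₁₆ = 153
G = 8B₁₆ = 139
B = 42₁₆ = 66
= RGB(153, 139, 66)


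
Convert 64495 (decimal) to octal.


Divide by 8 repeatedly:
64495 ÷ 8 = 8061 remainder 7
8061 ÷ 8 = 1007 remainder 5
1007 ÷ 8 = 125 remainder 7
125 ÷ 8 = 15 remainder 5
15 ÷ 8 = 1 remainder 7
1 ÷ 8 = 0 remainder 1
Reading remainders bottom-up:
= 0o175757


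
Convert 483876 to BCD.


Each digit → 4-bit binary:
  4 → 0100
  8 → 1000
  3 → 0011
  8 → 1000
  7 → 0111
  6 → 0110
= 0100 1000 0011 1000 0111 0110


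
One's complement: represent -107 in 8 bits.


Original: 01101011
Invert all bits:
  bit 0: 0 → 1
  bit 1: 1 → 0
  bit 2: 1 → 0
  bit 3: 0 → 1
  bit 4: 1 → 0
  bit 5: 0 → 1
  bit 6: 1 → 0
  bit 7: 1 → 0
= 10010100


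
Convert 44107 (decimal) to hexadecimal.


Divide by 16 repeatedly:
44107 ÷ 16 = 2756 remainder 11 (B)
2756 ÷ 16 = 172 remainder 4 (4)
172 ÷ 16 = 10 remainder 12 (C)
10 ÷ 16 = 0 remainder 10 (A)
Reading remainders bottom-up:
= 0xAC4B


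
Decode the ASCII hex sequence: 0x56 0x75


Codes (hex): 0x56 0x75
Per-code ASCII lookup:
  0x56 = 86  (range 65-90: uppercase, 86 - 65 = 21) → 'V'
  0x75 = 117  (range 97-122: lowercase, 117 - 97 = 20) → 'u'
= 'Vu'


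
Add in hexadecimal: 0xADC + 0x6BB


Align and add column by column (LSB to MSB, each column mod 16 with carry):
  0ADC
+ 06BB
  ----
  col 0: C(12) + B(11) + 0 (carry in) = 23 → 7(7), carry out 1
  col 1: D(13) + B(11) + 1 (carry in) = 25 → 9(9), carry out 1
  col 2: A(10) + 6(6) + 1 (carry in) = 17 → 1(1), carry out 1
  col 3: 0(0) + 0(0) + 1 (carry in) = 1 → 1(1), carry out 0
Reading digits MSB→LSB: 1197
Strip leading zeros: 1197
= 0x1197


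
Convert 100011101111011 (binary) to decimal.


Positional values:
Bit 0: 1 × 2^0 = 1
Bit 1: 1 × 2^1 = 2
Bit 3: 1 × 2^3 = 8
Bit 4: 1 × 2^4 = 16
Bit 5: 1 × 2^5 = 32
Bit 6: 1 × 2^6 = 64
Bit 8: 1 × 2^8 = 256
Bit 9: 1 × 2^9 = 512
Bit 10: 1 × 2^10 = 1024
Bit 14: 1 × 2^14 = 16384
Sum = 1 + 2 + 8 + 16 + 32 + 64 + 256 + 512 + 1024 + 16384
= 18299


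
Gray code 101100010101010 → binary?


Gray code: 101100010101010
MSB stays the same: 1
Each subsequent bit = prev_binary XOR current_gray:
  B[1] = 1 XOR 0 = 1
  B[2] = 1 XOR 1 = 0
  B[3] = 0 XOR 1 = 1
  B[4] = 1 XOR 0 = 1
  B[5] = 1 XOR 0 = 1
  B[6] = 1 XOR 0 = 1
  B[7] = 1 XOR 1 = 0
  B[8] = 0 XOR 0 = 0
  B[9] = 0 XOR 1 = 1
  B[10] = 1 XOR 0 = 1
  B[11] = 1 XOR 1 = 0
  B[12] = 0 XOR 0 = 0
  B[13] = 0 XOR 1 = 1
  B[14] = 1 XOR 0 = 1
= 110111100110011 (28467 decimal)


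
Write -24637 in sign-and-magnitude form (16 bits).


Sign bit: 1 (negative)
Magnitude: 24637 = 110000000111101
= 1110000000111101


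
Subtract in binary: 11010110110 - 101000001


Align and subtract column by column (LSB to MSB, borrowing when needed):
  11010110110
- 00101000001
  -----------
  col 0: (0 - 0 borrow-in) - 1 → borrow from next column: (0+2) - 1 = 1, borrow out 1
  col 1: (1 - 1 borrow-in) - 0 → 0 - 0 = 0, borrow out 0
  col 2: (1 - 0 borrow-in) - 0 → 1 - 0 = 1, borrow out 0
  col 3: (0 - 0 borrow-in) - 0 → 0 - 0 = 0, borrow out 0
  col 4: (1 - 0 borrow-in) - 0 → 1 - 0 = 1, borrow out 0
  col 5: (1 - 0 borrow-in) - 0 → 1 - 0 = 1, borrow out 0
  col 6: (0 - 0 borrow-in) - 1 → borrow from next column: (0+2) - 1 = 1, borrow out 1
  col 7: (1 - 1 borrow-in) - 0 → 0 - 0 = 0, borrow out 0
  col 8: (0 - 0 borrow-in) - 1 → borrow from next column: (0+2) - 1 = 1, borrow out 1
  col 9: (1 - 1 borrow-in) - 0 → 0 - 0 = 0, borrow out 0
  col 10: (1 - 0 borrow-in) - 0 → 1 - 0 = 1, borrow out 0
Reading bits MSB→LSB: 10101110101
Strip leading zeros: 10101110101
= 10101110101


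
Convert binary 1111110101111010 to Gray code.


Binary: 1111110101111010
Gray code: G = B XOR (B >> 1)
B >> 1 = 0111111010111101
1111110101111010 XOR 0111111010111101:
  1 XOR 0 = 1
  1 XOR 1 = 0
  1 XOR 1 = 0
  1 XOR 1 = 0
  1 XOR 1 = 0
  1 XOR 1 = 0
  0 XOR 1 = 1
  1 XOR 0 = 1
  0 XOR 1 = 1
  1 XOR 0 = 1
  1 XOR 1 = 0
  1 XOR 1 = 0
  1 XOR 1 = 0
  0 XOR 1 = 1
  1 XOR 0 = 1
  0 XOR 1 = 1
= 1000001111000111


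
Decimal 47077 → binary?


Divide by 2 repeatedly:
47077 ÷ 2 = 23538 remainder 1
23538 ÷ 2 = 11769 remainder 0
11769 ÷ 2 = 5884 remainder 1
5884 ÷ 2 = 2942 remainder 0
2942 ÷ 2 = 1471 remainder 0
1471 ÷ 2 = 735 remainder 1
735 ÷ 2 = 367 remainder 1
367 ÷ 2 = 183 remainder 1
183 ÷ 2 = 91 remainder 1
91 ÷ 2 = 45 remainder 1
45 ÷ 2 = 22 remainder 1
22 ÷ 2 = 11 remainder 0
11 ÷ 2 = 5 remainder 1
5 ÷ 2 = 2 remainder 1
2 ÷ 2 = 1 remainder 0
1 ÷ 2 = 0 remainder 1
Reading remainders bottom-up:
= 1011011111100101


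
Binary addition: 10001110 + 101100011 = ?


Align and add column by column (LSB to MSB, carry propagating):
  0010001110
+ 0101100011
  ----------
  col 0: 0 + 1 + 0 (carry in) = 1 → bit 1, carry out 0
  col 1: 1 + 1 + 0 (carry in) = 2 → bit 0, carry out 1
  col 2: 1 + 0 + 1 (carry in) = 2 → bit 0, carry out 1
  col 3: 1 + 0 + 1 (carry in) = 2 → bit 0, carry out 1
  col 4: 0 + 0 + 1 (carry in) = 1 → bit 1, carry out 0
  col 5: 0 + 1 + 0 (carry in) = 1 → bit 1, carry out 0
  col 6: 0 + 1 + 0 (carry in) = 1 → bit 1, carry out 0
  col 7: 1 + 0 + 0 (carry in) = 1 → bit 1, carry out 0
  col 8: 0 + 1 + 0 (carry in) = 1 → bit 1, carry out 0
  col 9: 0 + 0 + 0 (carry in) = 0 → bit 0, carry out 0
Reading bits MSB→LSB: 0111110001
Strip leading zeros: 111110001
= 111110001


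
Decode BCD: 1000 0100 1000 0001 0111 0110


Each 4-bit group → digit:
  1000 → 8
  0100 → 4
  1000 → 8
  0001 → 1
  0111 → 7
  0110 → 6
= 848176


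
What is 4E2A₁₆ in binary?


Each hex digit → 4 binary bits:
  4 = 0100
  E = 1110
  2 = 0010
  A = 1010
Concatenate: 0100 1110 0010 1010
= 0100111000101010


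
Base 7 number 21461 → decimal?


Positional values (base 7):
  1 × 7^0 = 1 × 1 = 1
  6 × 7^1 = 6 × 7 = 42
  4 × 7^2 = 4 × 49 = 196
  1 × 7^3 = 1 × 343 = 343
  2 × 7^4 = 2 × 2401 = 4802
Sum = 1 + 42 + 196 + 343 + 4802
= 5384


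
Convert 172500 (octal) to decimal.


Positional values:
Position 0: 0 × 8^0 = 0
Position 1: 0 × 8^1 = 0
Position 2: 5 × 8^2 = 320
Position 3: 2 × 8^3 = 1024
Position 4: 7 × 8^4 = 28672
Position 5: 1 × 8^5 = 32768
Sum = 0 + 0 + 320 + 1024 + 28672 + 32768
= 62784


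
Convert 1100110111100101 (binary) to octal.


Group into 3-bit groups: 001100110111100101
  001 = 1
  100 = 4
  110 = 6
  111 = 7
  100 = 4
  101 = 5
= 0o146745


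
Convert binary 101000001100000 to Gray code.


Binary: 101000001100000
Gray code: G = B XOR (B >> 1)
B >> 1 = 010100000110000
101000001100000 XOR 010100000110000:
  1 XOR 0 = 1
  0 XOR 1 = 1
  1 XOR 0 = 1
  0 XOR 1 = 1
  0 XOR 0 = 0
  0 XOR 0 = 0
  0 XOR 0 = 0
  0 XOR 0 = 0
  1 XOR 0 = 1
  1 XOR 1 = 0
  0 XOR 1 = 1
  0 XOR 0 = 0
  0 XOR 0 = 0
  0 XOR 0 = 0
  0 XOR 0 = 0
= 111100001010000


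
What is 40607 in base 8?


Divide by 8 repeatedly:
40607 ÷ 8 = 5075 remainder 7
5075 ÷ 8 = 634 remainder 3
634 ÷ 8 = 79 remainder 2
79 ÷ 8 = 9 remainder 7
9 ÷ 8 = 1 remainder 1
1 ÷ 8 = 0 remainder 1
Reading remainders bottom-up:
= 0o117237


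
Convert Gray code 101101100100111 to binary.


Gray code: 101101100100111
MSB stays the same: 1
Each subsequent bit = prev_binary XOR current_gray:
  B[1] = 1 XOR 0 = 1
  B[2] = 1 XOR 1 = 0
  B[3] = 0 XOR 1 = 1
  B[4] = 1 XOR 0 = 1
  B[5] = 1 XOR 1 = 0
  B[6] = 0 XOR 1 = 1
  B[7] = 1 XOR 0 = 1
  B[8] = 1 XOR 0 = 1
  B[9] = 1 XOR 1 = 0
  B[10] = 0 XOR 0 = 0
  B[11] = 0 XOR 0 = 0
  B[12] = 0 XOR 1 = 1
  B[13] = 1 XOR 1 = 0
  B[14] = 0 XOR 1 = 1
= 110110111000101 (28101 decimal)


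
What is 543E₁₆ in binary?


Each hex digit → 4 binary bits:
  5 = 0101
  4 = 0100
  3 = 0011
  E = 1110
Concatenate: 0101 0100 0011 1110
= 0101010000111110


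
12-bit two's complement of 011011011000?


Original: 011011011000
Step 1 - Invert all bits: 100100100111
Step 2 - Add 1: 100100100111 + 1
= 100100101000 (represents -1752)


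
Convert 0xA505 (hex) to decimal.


Positional values:
Position 0: 5 × 16^0 = 5 × 1 = 5
Position 1: 0 × 16^1 = 0 × 16 = 0
Position 2: 5 × 16^2 = 5 × 256 = 1280
Position 3: A × 16^3 = 10 × 4096 = 40960
Sum = 5 + 0 + 1280 + 40960
= 42245


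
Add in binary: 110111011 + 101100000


Align and add column by column (LSB to MSB, carry propagating):
  0110111011
+ 0101100000
  ----------
  col 0: 1 + 0 + 0 (carry in) = 1 → bit 1, carry out 0
  col 1: 1 + 0 + 0 (carry in) = 1 → bit 1, carry out 0
  col 2: 0 + 0 + 0 (carry in) = 0 → bit 0, carry out 0
  col 3: 1 + 0 + 0 (carry in) = 1 → bit 1, carry out 0
  col 4: 1 + 0 + 0 (carry in) = 1 → bit 1, carry out 0
  col 5: 1 + 1 + 0 (carry in) = 2 → bit 0, carry out 1
  col 6: 0 + 1 + 1 (carry in) = 2 → bit 0, carry out 1
  col 7: 1 + 0 + 1 (carry in) = 2 → bit 0, carry out 1
  col 8: 1 + 1 + 1 (carry in) = 3 → bit 1, carry out 1
  col 9: 0 + 0 + 1 (carry in) = 1 → bit 1, carry out 0
Reading bits MSB→LSB: 1100011011
Strip leading zeros: 1100011011
= 1100011011


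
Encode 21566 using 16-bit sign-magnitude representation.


Sign bit: 0 (positive)
Magnitude: 21566 = 101010000111110
= 0101010000111110


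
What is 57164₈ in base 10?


Positional values:
Position 0: 4 × 8^0 = 4
Position 1: 6 × 8^1 = 48
Position 2: 1 × 8^2 = 64
Position 3: 7 × 8^3 = 3584
Position 4: 5 × 8^4 = 20480
Sum = 4 + 48 + 64 + 3584 + 20480
= 24180


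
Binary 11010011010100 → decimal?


Positional values:
Bit 2: 1 × 2^2 = 4
Bit 4: 1 × 2^4 = 16
Bit 6: 1 × 2^6 = 64
Bit 7: 1 × 2^7 = 128
Bit 10: 1 × 2^10 = 1024
Bit 12: 1 × 2^12 = 4096
Bit 13: 1 × 2^13 = 8192
Sum = 4 + 16 + 64 + 128 + 1024 + 4096 + 8192
= 13524


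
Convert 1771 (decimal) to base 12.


Divide by 12 repeatedly:
1771 ÷ 12 = 147 remainder 7
147 ÷ 12 = 12 remainder 3
12 ÷ 12 = 1 remainder 0
1 ÷ 12 = 0 remainder 1
Reading remainders bottom-up:
= 1037


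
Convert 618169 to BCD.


Each digit → 4-bit binary:
  6 → 0110
  1 → 0001
  8 → 1000
  1 → 0001
  6 → 0110
  9 → 1001
= 0110 0001 1000 0001 0110 1001


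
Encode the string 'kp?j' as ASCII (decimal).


String: 'kp?j'  (4 characters)
Per-character ASCII lookup:
  'k': lowercase starts at 97: 'k' = 97 + 10 = 107
  'p': lowercase starts at 97: 'p' = 97 + 15 = 112
  '?': special character: '?' = 63
  'j': lowercase starts at 97: 'j' = 97 + 9 = 106
= 107 112 63 106


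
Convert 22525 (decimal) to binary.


Divide by 2 repeatedly:
22525 ÷ 2 = 11262 remainder 1
11262 ÷ 2 = 5631 remainder 0
5631 ÷ 2 = 2815 remainder 1
2815 ÷ 2 = 1407 remainder 1
1407 ÷ 2 = 703 remainder 1
703 ÷ 2 = 351 remainder 1
351 ÷ 2 = 175 remainder 1
175 ÷ 2 = 87 remainder 1
87 ÷ 2 = 43 remainder 1
43 ÷ 2 = 21 remainder 1
21 ÷ 2 = 10 remainder 1
10 ÷ 2 = 5 remainder 0
5 ÷ 2 = 2 remainder 1
2 ÷ 2 = 1 remainder 0
1 ÷ 2 = 0 remainder 1
Reading remainders bottom-up:
= 101011111111101


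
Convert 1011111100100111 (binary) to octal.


Group into 3-bit groups: 001011111100100111
  001 = 1
  011 = 3
  111 = 7
  100 = 4
  100 = 4
  111 = 7
= 0o137447


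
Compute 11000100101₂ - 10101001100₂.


Align and subtract column by column (LSB to MSB, borrowing when needed):
  11000100101
- 10101001100
  -----------
  col 0: (1 - 0 borrow-in) - 0 → 1 - 0 = 1, borrow out 0
  col 1: (0 - 0 borrow-in) - 0 → 0 - 0 = 0, borrow out 0
  col 2: (1 - 0 borrow-in) - 1 → 1 - 1 = 0, borrow out 0
  col 3: (0 - 0 borrow-in) - 1 → borrow from next column: (0+2) - 1 = 1, borrow out 1
  col 4: (0 - 1 borrow-in) - 0 → borrow from next column: (-1+2) - 0 = 1, borrow out 1
  col 5: (1 - 1 borrow-in) - 0 → 0 - 0 = 0, borrow out 0
  col 6: (0 - 0 borrow-in) - 1 → borrow from next column: (0+2) - 1 = 1, borrow out 1
  col 7: (0 - 1 borrow-in) - 0 → borrow from next column: (-1+2) - 0 = 1, borrow out 1
  col 8: (0 - 1 borrow-in) - 1 → borrow from next column: (-1+2) - 1 = 0, borrow out 1
  col 9: (1 - 1 borrow-in) - 0 → 0 - 0 = 0, borrow out 0
  col 10: (1 - 0 borrow-in) - 1 → 1 - 1 = 0, borrow out 0
Reading bits MSB→LSB: 00011011001
Strip leading zeros: 11011001
= 11011001


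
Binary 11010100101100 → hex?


Group into 4-bit nibbles: 0011010100101100
  0011 = 3
  0101 = 5
  0010 = 2
  1100 = C
= 0x352C


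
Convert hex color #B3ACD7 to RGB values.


Hex: #B3ACD7
R = B3₁₆ = 179
G = AC₁₆ = 172
B = D7₁₆ = 215
= RGB(179, 172, 215)
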